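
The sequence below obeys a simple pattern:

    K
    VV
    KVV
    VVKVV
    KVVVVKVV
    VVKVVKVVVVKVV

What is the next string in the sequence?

From term 3 onward, concatenate the second-to-last term with the last: K·VV = KVV, VV·KVV = VVKVV, …
So term 7 is KVVVVKVV·VVKVVKVVVVKVV.

KVVVVKVVVVKVVKVVVVKVV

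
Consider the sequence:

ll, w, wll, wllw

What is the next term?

From term 3 onward, concatenate the last term with the second-to-last: w·ll = wll, wll·w = wllw, …
The next term joins wllw and wll.

wllwwll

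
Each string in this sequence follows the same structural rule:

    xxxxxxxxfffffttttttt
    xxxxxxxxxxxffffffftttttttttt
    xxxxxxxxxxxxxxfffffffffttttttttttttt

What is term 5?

xxxxxxxxxxxxxxxxxxxxfffffffffffffttttttttttttttttttt

Each string has the form x^{3n+2} f^{2n+1} t^{3n+1}, where the shown terms are n = 2, 3, 4.
Setting n = 6 gives 20, 13, 19 characters in each block.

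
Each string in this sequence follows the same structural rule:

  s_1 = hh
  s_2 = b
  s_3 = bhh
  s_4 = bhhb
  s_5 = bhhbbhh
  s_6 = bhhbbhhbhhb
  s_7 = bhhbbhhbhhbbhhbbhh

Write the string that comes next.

From term 3 onward, concatenate the last term with the second-to-last: b·hh = bhh, bhh·b = bhhb, …
Continuing: bhhbbhhbhhbbhhbbhh · bhhbbhhbhhb gives term 8.

bhhbbhhbhhbbhhbbhhbhhbbhhbhhb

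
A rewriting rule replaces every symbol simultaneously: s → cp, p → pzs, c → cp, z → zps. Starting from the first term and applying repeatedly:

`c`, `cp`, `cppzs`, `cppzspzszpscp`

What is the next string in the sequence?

cppzspzszpscppzszpscpzpspzscpcppzs

φ(cppzspzszpscp) expands symbol-by-symbol to cp pzs pzs zps cp pzs zps cp zps pzs cp cp pzs; joining the 13 pieces gives the next term.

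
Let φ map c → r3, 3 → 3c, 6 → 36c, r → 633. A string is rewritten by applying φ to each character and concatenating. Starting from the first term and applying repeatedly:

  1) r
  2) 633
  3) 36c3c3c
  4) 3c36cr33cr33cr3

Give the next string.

3cr33c36cr36333c3cr36333c3cr36333c

Applying the rule to each of the 15 symbols of 3c36cr33cr33cr3 gives the pieces 3c r3 3c 36c r3 633 3c 3c r3 633 3c 3c r3 633 3c, which concatenate to the answer.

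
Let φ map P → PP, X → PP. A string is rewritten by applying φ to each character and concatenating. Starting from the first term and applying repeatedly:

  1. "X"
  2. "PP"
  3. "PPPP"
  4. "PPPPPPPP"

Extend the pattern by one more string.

Rewriting each symbol of PPPPPPPP: P→PP, P→PP, P→PP, P→PP, P→PP, P→PP, P→PP, P→PP, which concatenates to PP PP PP PP PP PP PP PP.

PPPPPPPPPPPPPPPP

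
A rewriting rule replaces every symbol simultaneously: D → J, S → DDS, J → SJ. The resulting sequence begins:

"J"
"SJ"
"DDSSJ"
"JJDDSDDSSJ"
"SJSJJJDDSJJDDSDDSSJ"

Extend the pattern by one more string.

DDSSJDDSSJSJSJJJDDSSJSJJJDDSJJDDSDDSSJ

Applying the rule to each of the 19 symbols of SJSJJJDDSJJDDSDDSSJ gives the pieces DDS SJ DDS SJ SJ SJ J J DDS SJ SJ J J DDS J J DDS DDS SJ, which concatenate to the answer.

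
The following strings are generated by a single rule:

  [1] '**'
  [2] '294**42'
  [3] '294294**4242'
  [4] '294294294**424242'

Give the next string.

Every step adds 294 to the front and 42 to the end of the previous string.
So the next term is 294·294294294**424242·42.

294294294294**42424242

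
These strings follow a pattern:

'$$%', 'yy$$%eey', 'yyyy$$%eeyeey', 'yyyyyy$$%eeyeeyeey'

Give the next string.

s(k+1) = yy·s(k)·eey, so each term gains yy as a prefix and eey as a suffix.
One more step from yyyyyy$$%eeyeeyeey gives the answer.

yyyyyyyy$$%eeyeeyeeyeey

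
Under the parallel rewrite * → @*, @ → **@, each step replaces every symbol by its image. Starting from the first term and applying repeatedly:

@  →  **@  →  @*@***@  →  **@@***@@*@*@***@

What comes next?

Rewriting the 17 symbols of **@@***@@*@*@***@ one by one yields @* @* **@ **@ @* @* @* **@ **@ @* **@ @* **@ @* @* @* **@; concatenated:

@*@***@**@@*@*@***@**@@***@@***@@*@*@***@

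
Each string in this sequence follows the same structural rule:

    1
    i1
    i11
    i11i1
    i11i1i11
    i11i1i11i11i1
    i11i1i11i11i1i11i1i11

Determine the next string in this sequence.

i11i1i11i11i1i11i1i11i11i1i11i11i1

Each term (from the third on) is the previous term followed by the one before it: term 3 = i1·1 = i11.
The next term joins i11i1i11i11i1i11i1i11 and i11i1i11i11i1.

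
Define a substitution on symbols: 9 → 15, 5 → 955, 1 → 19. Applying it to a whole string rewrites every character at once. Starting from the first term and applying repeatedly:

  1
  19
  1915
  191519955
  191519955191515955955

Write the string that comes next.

Applying the rule to each of the 21 symbols of 191519955191515955955 gives the pieces 19 15 19 955 19 15 15 955 955 19 15 19 955 19 955 15 955 955 15 955 955, which concatenate to the answer.

191519955191515955955191519955199551595595515955955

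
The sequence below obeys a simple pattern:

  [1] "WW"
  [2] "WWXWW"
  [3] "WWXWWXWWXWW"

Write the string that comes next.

s(k+1) = s(k)·X·s(k) — each term doubles the last with 'X' between the halves.
So the next term is two copies of WWXWWXWWXWW with 'X' between the halves.

WWXWWXWWXWWXWWXWWXWWXWW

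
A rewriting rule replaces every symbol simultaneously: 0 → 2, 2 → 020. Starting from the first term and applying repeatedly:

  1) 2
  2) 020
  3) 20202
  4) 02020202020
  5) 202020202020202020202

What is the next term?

Rewriting the 21 symbols of 202020202020202020202 one by one yields 020 2 020 2 020 2 020 2 020 2 020 2 020 2 020 2 020 2 020 2 020; concatenated:

0202020202020202020202020202020202020202020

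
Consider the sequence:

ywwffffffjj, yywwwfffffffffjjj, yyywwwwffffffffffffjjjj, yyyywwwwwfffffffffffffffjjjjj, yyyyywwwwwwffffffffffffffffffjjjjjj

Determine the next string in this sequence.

yyyyyywwwwwwwfffffffffffffffffffffjjjjjjj

Term n consists of n-1 y's, followed by n w's, followed by 3n f's, followed by n j's, where the shown terms are n = 2, 3, 4, 5, 6.
Setting n = 7 gives 6, 7, 21, 7 characters in each block.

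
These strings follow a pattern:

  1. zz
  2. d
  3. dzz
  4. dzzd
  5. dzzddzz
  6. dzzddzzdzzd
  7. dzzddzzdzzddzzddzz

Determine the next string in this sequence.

dzzddzzdzzddzzddzzdzzddzzdzzd

Each term (from the third on) is the previous term followed by the one before it: term 3 = d·zz = dzz.
Continuing: dzzddzzdzzddzzddzz · dzzddzzdzzd gives term 8.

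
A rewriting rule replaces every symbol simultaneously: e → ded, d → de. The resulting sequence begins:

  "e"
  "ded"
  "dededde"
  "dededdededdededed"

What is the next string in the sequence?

Applying the rule to each of the 17 symbols of dededdededdededed gives the pieces de ded de ded de de ded de ded de de ded de ded de ded de, which concatenate to the answer.

dededdededdedededdededdedededdededdededde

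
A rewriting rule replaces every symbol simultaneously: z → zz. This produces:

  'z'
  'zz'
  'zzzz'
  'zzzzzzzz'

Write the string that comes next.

Expanding zzzzzzzz: z→zz, z→zz, z→zz, z→zz, z→zz, z→zz, z→zz, z→zz. Concatenated: zz zz zz zz zz zz zz zz.

zzzzzzzzzzzzzzzz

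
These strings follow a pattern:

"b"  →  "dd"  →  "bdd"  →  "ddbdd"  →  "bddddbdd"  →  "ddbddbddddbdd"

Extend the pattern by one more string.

This is a Fibonacci-style word recurrence s(k) = s(k−2)·s(k−1): e.g. b·dd = bdd.
The next term joins bddddbdd and ddbddbddddbdd.

bddddbddddbddbddddbdd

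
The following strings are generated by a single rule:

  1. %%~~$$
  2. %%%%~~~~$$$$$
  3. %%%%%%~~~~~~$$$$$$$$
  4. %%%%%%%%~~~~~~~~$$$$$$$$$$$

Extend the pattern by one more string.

%%%%%%%%%%~~~~~~~~~~$$$$$$$$$$$$$$

Each string has the form %^{2n} ~^{2n} $^{3n-1} (n = 1, 2, …).
Setting n = 5 gives 10, 10, 14 characters in each block.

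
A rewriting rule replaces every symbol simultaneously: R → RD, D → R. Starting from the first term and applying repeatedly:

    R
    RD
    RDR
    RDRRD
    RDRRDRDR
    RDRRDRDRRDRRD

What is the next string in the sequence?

Replace each of the 13 characters of RDRRDRDRRDRRD in place — RD R RD RD R RD R RD RD R RD RD R — and concatenate.

RDRRDRDRRDRRDRDRRDRDR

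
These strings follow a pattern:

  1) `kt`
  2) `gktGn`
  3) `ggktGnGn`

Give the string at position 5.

Each term wraps the previous one in g on the left and Gn on the right.
From ggktGnGn, 2 further steps: ggktGnGn → gggktGnGnGn → (answer).

ggggktGnGnGnGn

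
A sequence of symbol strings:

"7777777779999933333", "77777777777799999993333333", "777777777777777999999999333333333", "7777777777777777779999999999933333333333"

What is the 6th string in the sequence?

777777777777777777777777999999999999999333333333333333

Reading off run lengths: 7 runs 9, 12, 15, 18; 9 runs 5, 7, 9, 11; 3 runs 5, 7, 9, 11 — each is linear in n, where the shown terms are n = 3, 4, 5, 6.
Setting n = 8 gives 24, 15, 15 characters in each block.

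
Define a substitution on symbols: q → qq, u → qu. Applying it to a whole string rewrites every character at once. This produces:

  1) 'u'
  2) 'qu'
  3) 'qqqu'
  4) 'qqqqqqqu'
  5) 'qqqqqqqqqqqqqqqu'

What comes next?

Rewriting the 16 symbols of qqqqqqqqqqqqqqqu one by one yields qq qq qq qq qq qq qq qq qq qq qq qq qq qq qq qu; concatenated:

qqqqqqqqqqqqqqqqqqqqqqqqqqqqqqqu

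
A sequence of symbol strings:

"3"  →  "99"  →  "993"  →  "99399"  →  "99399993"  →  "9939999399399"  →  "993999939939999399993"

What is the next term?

9939999399399993999939939999399399

Each term (from the third on) is the previous term followed by the one before it: term 3 = 99·3 = 993.
So term 8 is 993999939939999399993·9939999399399.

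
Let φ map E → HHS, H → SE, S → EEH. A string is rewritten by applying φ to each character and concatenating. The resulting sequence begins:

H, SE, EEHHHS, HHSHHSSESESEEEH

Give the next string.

SESEEEHSESEEEHEEHHHSEEHHHSEEHHHSHHSHHSSE

Applying the rule to each of the 15 symbols of HHSHHSSESESEEEH gives the pieces SE SE EEH SE SE EEH EEH HHS EEH HHS EEH HHS HHS HHS SE, which concatenate to the answer.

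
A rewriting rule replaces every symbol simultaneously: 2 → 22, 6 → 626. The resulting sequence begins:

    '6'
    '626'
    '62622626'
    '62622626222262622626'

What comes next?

Applying the rule to each of the 20 symbols of 62622626222262622626 gives the pieces 626 22 626 22 22 626 22 626 22 22 22 22 626 22 626 22 22 626 22 626, which concatenate to the answer.

626226262222626226262222222262622626222262622626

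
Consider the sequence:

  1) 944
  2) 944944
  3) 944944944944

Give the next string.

944944944944944944944944

Each string is two copies of the previous one concatenated.
One more doubling of 944944944944 gives the answer.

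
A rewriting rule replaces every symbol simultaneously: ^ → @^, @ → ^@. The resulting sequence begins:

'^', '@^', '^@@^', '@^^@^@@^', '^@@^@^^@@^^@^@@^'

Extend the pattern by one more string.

@^^@^@@^^@@^@^^@^@@^@^^@@^^@^@@^

φ(^@@^@^^@@^^@^@@^) expands symbol-by-symbol to @^ ^@ ^@ @^ ^@ @^ @^ ^@ ^@ @^ @^ ^@ @^ ^@ ^@ @^; joining the 16 pieces gives the next term.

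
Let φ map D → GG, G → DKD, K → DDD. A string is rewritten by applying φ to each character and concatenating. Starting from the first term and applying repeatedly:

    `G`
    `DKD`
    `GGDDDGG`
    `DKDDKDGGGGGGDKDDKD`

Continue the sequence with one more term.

GGDDDGGGGDDDGGDKDDKDDKDDKDDKDDKDGGDDDGGGGDDDGG

Applying the rule to each of the 18 symbols of DKDDKDGGGGGGDKDDKD gives the pieces GG DDD GG GG DDD GG DKD DKD DKD DKD DKD DKD GG DDD GG GG DDD GG, which concatenate to the answer.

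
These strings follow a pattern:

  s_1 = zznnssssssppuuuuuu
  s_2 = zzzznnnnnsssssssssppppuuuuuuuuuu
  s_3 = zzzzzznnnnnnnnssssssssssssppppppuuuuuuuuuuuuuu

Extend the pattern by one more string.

zzzzzzzznnnnnnnnnnnsssssssssssssssppppppppuuuuuuuuuuuuuuuuuu

Each string has the form z^{2n} n^{3n-1} s^{3n+3} p^{2n} u^{4n+2} (n = 1, 2, …).
For the next term, n = 4, so the run lengths are 8, 11, 15, 8, 18.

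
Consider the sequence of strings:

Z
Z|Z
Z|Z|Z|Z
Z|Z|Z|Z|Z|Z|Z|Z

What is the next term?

Every step duplicates the string with '|' between the halves.
One more doubling of Z|Z|Z|Z|Z|Z|Z|Z gives the answer.

Z|Z|Z|Z|Z|Z|Z|Z|Z|Z|Z|Z|Z|Z|Z|Z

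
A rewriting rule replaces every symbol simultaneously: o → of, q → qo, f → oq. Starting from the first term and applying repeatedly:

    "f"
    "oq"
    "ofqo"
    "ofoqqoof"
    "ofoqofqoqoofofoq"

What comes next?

Rewriting the 16 symbols of ofoqofqoqoofofoq one by one yields of oq of qo of oq qo of qo of of oq of oq of qo; concatenated:

ofoqofqoofoqqoofqoofofoqofoqofqo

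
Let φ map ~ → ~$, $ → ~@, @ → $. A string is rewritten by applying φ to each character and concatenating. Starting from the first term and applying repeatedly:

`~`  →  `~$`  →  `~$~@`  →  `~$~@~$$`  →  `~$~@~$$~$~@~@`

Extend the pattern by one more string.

~$~@~$$~$~@~@~$~@~$$~$$

φ(~$~@~$$~$~@~@) expands symbol-by-symbol to ~$ ~@ ~$ $ ~$ ~@ ~@ ~$ ~@ ~$ $ ~$ $; joining the 13 pieces gives the next term.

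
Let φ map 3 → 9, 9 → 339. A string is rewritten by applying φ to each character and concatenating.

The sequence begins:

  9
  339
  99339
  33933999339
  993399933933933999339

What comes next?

3393399933933933999339993399933933933999339

Replace each of the 21 characters of 993399933933933999339 in place — 339 339 9 9 339 339 339 9 9 339 9 9 339 9 9 339 339 339 9 9 339 — and concatenate.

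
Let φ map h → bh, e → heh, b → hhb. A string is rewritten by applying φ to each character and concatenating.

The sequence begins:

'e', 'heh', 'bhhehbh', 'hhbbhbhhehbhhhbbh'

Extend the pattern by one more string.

bhbhhhbhhbbhhhbbhbhhehbhhhbbhbhbhhhbhhbbh

φ(hhbbhbhhehbhhhbbh) expands symbol-by-symbol to bh bh hhb hhb bh hhb bh bh heh bh hhb bh bh bh hhb hhb bh; joining the 17 pieces gives the next term.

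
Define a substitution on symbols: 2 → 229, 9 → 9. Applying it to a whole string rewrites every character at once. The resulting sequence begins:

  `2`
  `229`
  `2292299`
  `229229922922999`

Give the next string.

φ(229229922922999) expands symbol-by-symbol to 229 229 9 229 229 9 9 229 229 9 229 229 9 9 9; joining the 15 pieces gives the next term.

2292299229229992292299229229999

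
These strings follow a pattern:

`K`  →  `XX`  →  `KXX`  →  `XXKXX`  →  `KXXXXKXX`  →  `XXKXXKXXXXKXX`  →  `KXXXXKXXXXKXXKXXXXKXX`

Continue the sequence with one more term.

XXKXXKXXXXKXXKXXXXKXXXXKXXKXXXXKXX

Each term (from the third on) is the two preceding terms concatenated in order: term 3 = K·XX = KXX.
So term 8 is XXKXXKXXXXKXX·KXXXXKXXXXKXXKXXXXKXX.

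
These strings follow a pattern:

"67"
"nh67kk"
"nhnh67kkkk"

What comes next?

Each term wraps the previous one in nh on the left and kk on the right.
One more step from nhnh67kkkk gives the answer.

nhnhnh67kkkkkk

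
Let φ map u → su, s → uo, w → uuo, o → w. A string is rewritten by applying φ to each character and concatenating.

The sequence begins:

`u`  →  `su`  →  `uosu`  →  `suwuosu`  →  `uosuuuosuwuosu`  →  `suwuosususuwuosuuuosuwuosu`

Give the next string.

Replace each of the 26 characters of suwuosususuwuosuuuosuwuosu in place — uo su uuo su w uo su uo su uo su uuo su w uo su su su w uo su uuo su w uo su — and concatenate.

uosuuuosuwuosuuosuuosuuuosuwuosususuwuosuuuosuwuosu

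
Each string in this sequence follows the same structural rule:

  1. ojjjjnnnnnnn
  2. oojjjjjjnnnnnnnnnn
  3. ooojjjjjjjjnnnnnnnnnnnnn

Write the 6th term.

oooooojjjjjjjjjjjjjjnnnnnnnnnnnnnnnnnnnnnn

Reading off run lengths: o runs 1, 2, 3; j runs 4, 6, 8; n runs 7, 10, 13 — each is linear in n, where the shown terms are n = 2, 3, 4.
At n = 7 the blocks have lengths 6, 14, 22.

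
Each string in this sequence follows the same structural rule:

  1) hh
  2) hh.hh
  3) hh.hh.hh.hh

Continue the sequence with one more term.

s(k+1) = s(k)·.·s(k) — each term doubles the last with '.' between the halves.
Doubling hh.hh.hh.hh with '.' between the halves:

hh.hh.hh.hh.hh.hh.hh.hh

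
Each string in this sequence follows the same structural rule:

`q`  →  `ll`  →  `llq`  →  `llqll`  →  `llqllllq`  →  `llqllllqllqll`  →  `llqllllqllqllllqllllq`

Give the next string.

Each term (from the third on) is the previous term followed by the one before it: term 3 = ll·q = llq.
Continuing: llqllllqllqllllqllllq · llqllllqllqll gives term 8.

llqllllqllqllllqllllqllqllllqllqll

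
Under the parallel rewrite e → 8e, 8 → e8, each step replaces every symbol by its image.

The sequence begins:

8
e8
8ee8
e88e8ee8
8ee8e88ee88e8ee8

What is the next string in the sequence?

e88e8ee88ee8e88e8ee8e88ee88e8ee8

Applying the rule to each of the 16 symbols of 8ee8e88ee88e8ee8 gives the pieces e8 8e 8e e8 8e e8 e8 8e 8e e8 e8 8e e8 8e 8e e8, which concatenate to the answer.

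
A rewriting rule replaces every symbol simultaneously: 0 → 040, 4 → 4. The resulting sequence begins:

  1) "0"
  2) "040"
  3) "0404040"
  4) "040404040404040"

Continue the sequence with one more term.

0404040404040404040404040404040

φ(040404040404040) expands symbol-by-symbol to 040 4 040 4 040 4 040 4 040 4 040 4 040 4 040; joining the 15 pieces gives the next term.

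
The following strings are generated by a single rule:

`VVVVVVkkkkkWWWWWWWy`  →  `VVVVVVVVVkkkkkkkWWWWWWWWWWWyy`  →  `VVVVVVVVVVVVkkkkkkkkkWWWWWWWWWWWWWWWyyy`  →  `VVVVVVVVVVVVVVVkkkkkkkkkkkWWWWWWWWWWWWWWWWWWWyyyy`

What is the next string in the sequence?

Each string has the form V^{3n+3} k^{2n+3} W^{4n+3} y^{n} (n = 1, 2, …).
Setting n = 5 gives 18, 13, 23, 5 characters in each block.

VVVVVVVVVVVVVVVVVVkkkkkkkkkkkkkWWWWWWWWWWWWWWWWWWWWWWWyyyyy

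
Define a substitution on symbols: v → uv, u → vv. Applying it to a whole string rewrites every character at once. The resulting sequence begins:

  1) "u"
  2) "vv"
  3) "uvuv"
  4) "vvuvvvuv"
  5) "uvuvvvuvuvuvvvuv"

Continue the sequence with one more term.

Rewriting the 16 symbols of uvuvvvuvuvuvvvuv one by one yields vv uv vv uv uv uv vv uv vv uv vv uv uv uv vv uv; concatenated:

vvuvvvuvuvuvvvuvvvuvvvuvuvuvvvuv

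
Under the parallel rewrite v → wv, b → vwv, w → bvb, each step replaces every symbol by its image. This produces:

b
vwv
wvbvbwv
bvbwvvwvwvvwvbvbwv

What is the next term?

Applying the rule to each of the 18 symbols of bvbwvvwvwvvwvbvbwv gives the pieces vwv wv vwv bvb wv wv bvb wv bvb wv wv bvb wv vwv wv vwv bvb wv, which concatenate to the answer.

vwvwvvwvbvbwvwvbvbwvbvbwvwvbvbwvvwvwvvwvbvbwv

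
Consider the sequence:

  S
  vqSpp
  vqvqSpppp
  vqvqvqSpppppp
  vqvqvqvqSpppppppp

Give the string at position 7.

Every step adds vq to the front and pp to the end of the previous string.
From vqvqvqvqSpppppppp, 2 further steps: vqvqvqvqSpppppppp → vqvqvqvqvqSpppppppppp → (answer).

vqvqvqvqvqvqSpppppppppppp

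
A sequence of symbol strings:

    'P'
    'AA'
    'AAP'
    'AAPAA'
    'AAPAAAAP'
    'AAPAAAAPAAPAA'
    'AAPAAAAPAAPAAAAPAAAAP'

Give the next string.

Each term (from the third on) is the previous term followed by the one before it: term 3 = AA·P = AAP.
So term 8 is AAPAAAAPAAPAAAAPAAAAP·AAPAAAAPAAPAA.

AAPAAAAPAAPAAAAPAAAAPAAPAAAAPAAPAA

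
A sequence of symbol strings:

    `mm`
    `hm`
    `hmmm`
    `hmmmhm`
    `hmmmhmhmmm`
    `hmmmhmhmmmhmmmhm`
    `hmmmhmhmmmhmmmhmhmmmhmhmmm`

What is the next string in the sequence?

hmmmhmhmmmhmmmhmhmmmhmhmmmhmmmhmhmmmhmmmhm

Each term (from the third on) is the previous term followed by the one before it: term 3 = hm·mm = hmmm.
So term 8 is hmmmhmhmmmhmmmhmhmmmhmhmmm·hmmmhmhmmmhmmmhm.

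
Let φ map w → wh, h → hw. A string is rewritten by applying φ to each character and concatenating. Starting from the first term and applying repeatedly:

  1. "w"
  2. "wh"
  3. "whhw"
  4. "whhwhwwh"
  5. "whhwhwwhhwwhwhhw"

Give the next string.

Rewriting the 16 symbols of whhwhwwhhwwhwhhw one by one yields wh hw hw wh hw wh wh hw hw wh wh hw wh hw hw wh; concatenated:

whhwhwwhhwwhwhhwhwwhwhhwwhhwhwwh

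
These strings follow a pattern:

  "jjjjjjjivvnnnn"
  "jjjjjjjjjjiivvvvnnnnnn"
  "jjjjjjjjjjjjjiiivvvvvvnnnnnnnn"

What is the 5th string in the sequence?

jjjjjjjjjjjjjjjjjjjiiiiivvvvvvvvvvnnnnnnnnnnnn

The n-th term is 3n+1 j's then n-1 i's then 2n-2 v's then 2n n's, where the shown terms are n = 2, 3, 4.
At n = 6 the blocks have lengths 19, 5, 10, 12.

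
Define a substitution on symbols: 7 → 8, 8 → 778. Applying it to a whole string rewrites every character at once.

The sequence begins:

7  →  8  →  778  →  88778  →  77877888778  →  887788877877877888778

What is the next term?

Rewriting the 21 symbols of 887788877877877888778 one by one yields 778 778 8 8 778 778 778 8 8 778 8 8 778 8 8 778 778 778 8 8 778; concatenated:

7787788877877877888778887788877877877888778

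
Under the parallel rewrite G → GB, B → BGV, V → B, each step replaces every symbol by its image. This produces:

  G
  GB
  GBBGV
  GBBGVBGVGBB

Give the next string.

Rewriting each symbol of GBBGVBGVGBB: G→GB, B→BGV, B→BGV, G→GB, V→B, B→BGV, G→GB, V→B, G→GB, B→BGV, B→BGV, which concatenates to GB BGV BGV GB B BGV GB B GB BGV BGV.

GBBGVBGVGBBBGVGBBGBBGVBGV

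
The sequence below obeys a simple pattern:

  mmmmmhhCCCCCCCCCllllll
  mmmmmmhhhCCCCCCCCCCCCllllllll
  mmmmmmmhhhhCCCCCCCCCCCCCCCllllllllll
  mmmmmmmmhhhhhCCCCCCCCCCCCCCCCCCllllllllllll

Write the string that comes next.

Term n consists of n+3 m's, followed by n h's, followed by 3n+3 C's, followed by 2n+2 l's, where the shown terms are n = 2, 3, 4, 5.
At n = 6 the blocks have lengths 9, 6, 21, 14.

mmmmmmmmmhhhhhhCCCCCCCCCCCCCCCCCCCCCllllllllllllll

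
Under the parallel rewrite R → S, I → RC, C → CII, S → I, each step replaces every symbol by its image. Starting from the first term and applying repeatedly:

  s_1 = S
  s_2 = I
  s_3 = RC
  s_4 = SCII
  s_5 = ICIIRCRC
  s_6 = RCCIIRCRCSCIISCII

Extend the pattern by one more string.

Rewriting the 17 symbols of RCCIIRCRCSCIISCII one by one yields S CII CII RC RC S CII S CII I CII RC RC I CII RC RC; concatenated:

SCIICIIRCRCSCIISCIIICIIRCRCICIIRCRC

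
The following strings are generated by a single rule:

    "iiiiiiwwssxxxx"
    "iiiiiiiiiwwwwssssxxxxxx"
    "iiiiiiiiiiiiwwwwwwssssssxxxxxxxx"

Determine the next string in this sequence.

iiiiiiiiiiiiiiiwwwwwwwwssssssssxxxxxxxxxx

Reading off run lengths: i runs 6, 9, 12; w runs 2, 4, 6; s runs 2, 4, 6; x runs 4, 6, 8 — each is linear in n, where the shown terms are n = 2, 3, 4.
At n = 5 the blocks have lengths 15, 8, 8, 10.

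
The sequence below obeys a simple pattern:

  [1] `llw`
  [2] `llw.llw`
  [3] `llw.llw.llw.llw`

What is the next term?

s(k+1) = s(k)·.·s(k) — each term doubles the last with '.' between the halves.
One more doubling of llw.llw.llw.llw gives the answer.

llw.llw.llw.llw.llw.llw.llw.llw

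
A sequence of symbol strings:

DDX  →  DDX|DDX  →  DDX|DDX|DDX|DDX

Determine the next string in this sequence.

s(k+1) = s(k)·|·s(k) — each term doubles the last with '|' between the halves.
So the next term is two copies of DDX|DDX|DDX|DDX with '|' between the halves.

DDX|DDX|DDX|DDX|DDX|DDX|DDX|DDX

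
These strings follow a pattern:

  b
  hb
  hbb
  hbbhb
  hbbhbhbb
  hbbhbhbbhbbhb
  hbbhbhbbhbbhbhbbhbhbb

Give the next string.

hbbhbhbbhbbhbhbbhbhbbhbbhbhbbhbbhb

From term 3 onward, concatenate the last term with the second-to-last: hb·b = hbb, hbb·hb = hbbhb, …
Continuing: hbbhbhbbhbbhbhbbhbhbb · hbbhbhbbhbbhb gives term 8.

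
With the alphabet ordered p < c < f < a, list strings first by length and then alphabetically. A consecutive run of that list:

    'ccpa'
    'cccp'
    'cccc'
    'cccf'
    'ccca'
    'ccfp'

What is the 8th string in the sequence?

ccff

Stepping forward 2 times from ccfp: ccfp → ccfc, then the target.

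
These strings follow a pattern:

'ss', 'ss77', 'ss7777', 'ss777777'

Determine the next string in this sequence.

ss77777777

The strings grow by a fixed suffix 77 each time.
One more step from ss777777 gives the answer.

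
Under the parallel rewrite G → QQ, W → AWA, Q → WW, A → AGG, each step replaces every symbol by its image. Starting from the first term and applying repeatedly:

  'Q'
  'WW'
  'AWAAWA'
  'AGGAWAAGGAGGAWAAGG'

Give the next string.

AGGQQQQAGGAWAAGGAGGQQQQAGGQQQQAGGAWAAGGAGGQQQQ

Replace each of the 18 characters of AGGAWAAGGAGGAWAAGG in place — AGG QQ QQ AGG AWA AGG AGG QQ QQ AGG QQ QQ AGG AWA AGG AGG QQ QQ — and concatenate.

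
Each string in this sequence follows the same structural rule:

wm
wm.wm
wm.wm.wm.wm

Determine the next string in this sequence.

Every step duplicates the string with '.' between the halves.
Doubling wm.wm.wm.wm with '.' between the halves:

wm.wm.wm.wm.wm.wm.wm.wm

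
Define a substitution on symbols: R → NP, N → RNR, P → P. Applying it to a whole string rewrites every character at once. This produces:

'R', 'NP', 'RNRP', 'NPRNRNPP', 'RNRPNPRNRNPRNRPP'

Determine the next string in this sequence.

φ(RNRPNPRNRNPRNRPP) expands symbol-by-symbol to NP RNR NP P RNR P NP RNR NP RNR P NP RNR NP P P; joining the 16 pieces gives the next term.

NPRNRNPPRNRPNPRNRNPRNRPNPRNRNPPP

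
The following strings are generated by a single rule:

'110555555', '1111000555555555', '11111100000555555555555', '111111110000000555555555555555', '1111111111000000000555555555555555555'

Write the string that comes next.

Reading off run lengths: 1 runs 2, 4, 6, 8, 10; 0 runs 1, 3, 5, 7, 9; 5 runs 6, 9, 12, 15, 18 — each is linear in n (n = 1, 2, …).
For the next term, n = 6, so the run lengths are 12, 11, 21.

11111111111100000000000555555555555555555555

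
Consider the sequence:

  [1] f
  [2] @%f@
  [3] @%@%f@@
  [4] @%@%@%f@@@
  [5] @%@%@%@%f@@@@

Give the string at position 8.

Each term wraps the previous one in @% on the left and @ on the right.
From @%@%@%@%f@@@@, 3 further steps: @%@%@%@%f@@@@ → @%@%@%@%@%f@@@@@ → @%@%@%@%@%@%f@@@@@@ → (answer).

@%@%@%@%@%@%@%f@@@@@@@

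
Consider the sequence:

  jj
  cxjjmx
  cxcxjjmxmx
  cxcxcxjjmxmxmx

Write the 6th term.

cxcxcxcxcxjjmxmxmxmxmx

s(k+1) = cx·s(k)·mx, so each term gains cx as a prefix and mx as a suffix.
From cxcxcxjjmxmxmx, 2 further steps: cxcxcxjjmxmxmx → cxcxcxcxjjmxmxmxmx → (answer).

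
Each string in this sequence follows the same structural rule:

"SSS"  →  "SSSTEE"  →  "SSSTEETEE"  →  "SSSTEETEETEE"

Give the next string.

Every step adds TEE to the end: s(k+1) = s(k)·TEE.
One more step from SSSTEETEETEE gives the answer.

SSSTEETEETEETEE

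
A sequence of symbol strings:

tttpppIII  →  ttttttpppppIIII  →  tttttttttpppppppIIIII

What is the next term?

ttttttttttttpppppppppIIIIII

Reading off run lengths: t runs 3, 6, 9; p runs 3, 5, 7; I runs 3, 4, 5 — each is linear in n (n = 1, 2, …).
At n = 4 the blocks have lengths 12, 9, 6.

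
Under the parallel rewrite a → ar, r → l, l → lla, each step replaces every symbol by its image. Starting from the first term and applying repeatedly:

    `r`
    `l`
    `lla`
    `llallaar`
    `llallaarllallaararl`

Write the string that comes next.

Rewriting the 19 symbols of llallaarllallaararl one by one yields lla lla ar lla lla ar ar l lla lla ar lla lla ar ar l ar l lla; concatenated:

llallaarllallaararlllallaarllallaararlarllla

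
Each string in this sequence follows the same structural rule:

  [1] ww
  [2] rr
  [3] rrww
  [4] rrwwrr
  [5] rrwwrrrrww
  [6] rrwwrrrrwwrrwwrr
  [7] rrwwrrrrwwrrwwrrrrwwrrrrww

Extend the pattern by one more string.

rrwwrrrrwwrrwwrrrrwwrrrrwwrrwwrrrrwwrrwwrr

From term 3 onward, concatenate the last term with the second-to-last: rr·ww = rrww, rrww·rr = rrwwrr, …
So term 8 is rrwwrrrrwwrrwwrrrrwwrrrrww·rrwwrrrrwwrrwwrr.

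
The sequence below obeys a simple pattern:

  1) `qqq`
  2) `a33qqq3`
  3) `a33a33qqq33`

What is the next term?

a33a33a33qqq333

s(k+1) = a33·s(k)·3, so each term gains a33 as a prefix and 3 as a suffix.
One more step from a33a33qqq33 gives the answer.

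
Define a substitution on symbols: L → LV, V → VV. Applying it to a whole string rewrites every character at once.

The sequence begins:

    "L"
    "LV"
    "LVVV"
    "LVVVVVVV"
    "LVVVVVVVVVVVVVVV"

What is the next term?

Rewriting the 16 symbols of LVVVVVVVVVVVVVVV one by one yields LV VV VV VV VV VV VV VV VV VV VV VV VV VV VV VV; concatenated:

LVVVVVVVVVVVVVVVVVVVVVVVVVVVVVVV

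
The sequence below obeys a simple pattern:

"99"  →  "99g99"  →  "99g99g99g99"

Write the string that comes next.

Each string is two copies of the previous one joined by 'g'.
Doubling 99g99g99g99 with 'g' between the halves:

99g99g99g99g99g99g99g99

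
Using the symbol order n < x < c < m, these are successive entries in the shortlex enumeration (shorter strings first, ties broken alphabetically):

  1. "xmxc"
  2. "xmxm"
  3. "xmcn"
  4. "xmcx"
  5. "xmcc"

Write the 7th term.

xmmn

Advancing 2 positions from xmcc through xmcc → xmcm reaches term 7.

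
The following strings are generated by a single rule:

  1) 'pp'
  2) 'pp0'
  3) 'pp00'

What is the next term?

The strings grow by a fixed suffix 0 each time.
One more step from pp00 gives the answer.

pp000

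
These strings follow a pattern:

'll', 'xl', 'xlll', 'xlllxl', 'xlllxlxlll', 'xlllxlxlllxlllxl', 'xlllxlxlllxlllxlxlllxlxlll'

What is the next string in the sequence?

xlllxlxlllxlllxlxlllxlxlllxlllxlxlllxlllxl

Each term (from the third on) is the previous term followed by the one before it: term 3 = xl·ll = xlll.
So term 8 is xlllxlxlllxlllxlxlllxlxlll·xlllxlxlllxlllxl.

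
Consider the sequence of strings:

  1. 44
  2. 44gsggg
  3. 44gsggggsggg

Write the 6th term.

Each term is the previous one with gsggg appended.
From 44gsggggsggg, 3 further steps: 44gsggggsggg → 44gsggggsggggsggg → 44gsggggsggggsggggsggg → (answer).

44gsggggsggggsggggsggggsggg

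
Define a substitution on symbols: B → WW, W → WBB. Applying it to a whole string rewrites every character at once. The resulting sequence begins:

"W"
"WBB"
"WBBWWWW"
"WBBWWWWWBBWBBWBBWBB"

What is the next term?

WBBWWWWWBBWBBWBBWBBWBBWWWWWBBWWWWWBBWWWWWBBWWWW

φ(WBBWWWWWBBWBBWBBWBB) expands symbol-by-symbol to WBB WW WW WBB WBB WBB WBB WBB WW WW WBB WW WW WBB WW WW WBB WW WW; joining the 19 pieces gives the next term.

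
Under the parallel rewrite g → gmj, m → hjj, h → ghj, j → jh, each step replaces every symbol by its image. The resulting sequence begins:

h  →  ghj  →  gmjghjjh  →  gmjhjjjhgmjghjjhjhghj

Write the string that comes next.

gmjhjjjhghjjhjhjhghjgmjhjjjhgmjghjjhjhghjjhghjgmjghjjh

φ(gmjhjjjhgmjghjjhjhghj) expands symbol-by-symbol to gmj hjj jh ghj jh jh jh ghj gmj hjj jh gmj ghj jh jh ghj jh ghj gmj ghj jh; joining the 21 pieces gives the next term.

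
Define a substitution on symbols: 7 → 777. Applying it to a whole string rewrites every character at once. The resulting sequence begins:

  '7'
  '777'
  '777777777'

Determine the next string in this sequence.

Expanding 777777777: 7→777, 7→777, 7→777, 7→777, 7→777, 7→777, 7→777, 7→777, 7→777. Concatenated: 777 777 777 777 777 777 777 777 777.

777777777777777777777777777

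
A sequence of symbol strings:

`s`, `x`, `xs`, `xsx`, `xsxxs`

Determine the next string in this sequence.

xsxxsxsx

This is a Fibonacci-style word recurrence s(k) = s(k−1)·s(k−2): e.g. x·s = xs.
So term 6 is xsxxs·xsx.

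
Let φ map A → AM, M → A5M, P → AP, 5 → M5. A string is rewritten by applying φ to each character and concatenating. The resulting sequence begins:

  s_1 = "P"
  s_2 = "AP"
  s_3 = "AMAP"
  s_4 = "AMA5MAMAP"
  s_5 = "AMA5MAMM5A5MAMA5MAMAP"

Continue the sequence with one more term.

Replace each of the 21 characters of AMA5MAMM5A5MAMA5MAMAP in place — AM A5M AM M5 A5M AM A5M A5M M5 AM M5 A5M AM A5M AM M5 A5M AM A5M AM AP — and concatenate.

AMA5MAMM5A5MAMA5MA5MM5AMM5A5MAMA5MAMM5A5MAMA5MAMAP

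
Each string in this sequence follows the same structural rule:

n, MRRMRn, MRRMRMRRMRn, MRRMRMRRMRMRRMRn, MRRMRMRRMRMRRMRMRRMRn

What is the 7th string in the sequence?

Each term is the previous one with MRRMR prepended.
From MRRMRMRRMRMRRMRMRRMRn, 2 further steps: MRRMRMRRMRMRRMRMRRMRn → MRRMRMRRMRMRRMRMRRMRMRRMRn → (answer).

MRRMRMRRMRMRRMRMRRMRMRRMRMRRMRn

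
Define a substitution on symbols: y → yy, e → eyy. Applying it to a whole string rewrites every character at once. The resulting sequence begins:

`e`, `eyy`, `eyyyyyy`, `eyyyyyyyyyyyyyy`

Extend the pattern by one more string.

eyyyyyyyyyyyyyyyyyyyyyyyyyyyyyy

Applying the rule to each of the 15 symbols of eyyyyyyyyyyyyyy gives the pieces eyy yy yy yy yy yy yy yy yy yy yy yy yy yy yy, which concatenate to the answer.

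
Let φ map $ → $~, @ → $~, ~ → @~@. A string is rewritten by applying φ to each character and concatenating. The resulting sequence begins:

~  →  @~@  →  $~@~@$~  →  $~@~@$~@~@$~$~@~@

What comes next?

φ($~@~@$~@~@$~$~@~@) expands symbol-by-symbol to $~ @~@ $~ @~@ $~ $~ @~@ $~ @~@ $~ $~ @~@ $~ @~@ $~ @~@ $~; joining the 17 pieces gives the next term.

$~@~@$~@~@$~$~@~@$~@~@$~$~@~@$~@~@$~@~@$~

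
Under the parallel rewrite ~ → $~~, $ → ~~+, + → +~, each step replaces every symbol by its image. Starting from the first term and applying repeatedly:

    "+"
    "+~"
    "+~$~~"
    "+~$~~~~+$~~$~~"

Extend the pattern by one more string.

Applying the rule to each of the 14 symbols of +~$~~~~+$~~$~~ gives the pieces +~ $~~ ~~+ $~~ $~~ $~~ $~~ +~ ~~+ $~~ $~~ ~~+ $~~ $~~, which concatenate to the answer.

+~$~~~~+$~~$~~$~~$~~+~~~+$~~$~~~~+$~~$~~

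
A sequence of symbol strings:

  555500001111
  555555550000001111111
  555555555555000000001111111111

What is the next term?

Reading off run lengths: 5 runs 4, 8, 12; 0 runs 4, 6, 8; 1 runs 4, 7, 10 — each is linear in n (n = 1, 2, …).
Setting n = 4 gives 16, 10, 13 characters in each block.

555555555555555500000000001111111111111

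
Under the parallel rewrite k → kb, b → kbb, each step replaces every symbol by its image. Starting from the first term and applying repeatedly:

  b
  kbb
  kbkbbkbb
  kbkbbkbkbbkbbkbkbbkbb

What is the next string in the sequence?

Replace each of the 21 characters of kbkbbkbkbbkbbkbkbbkbb in place — kb kbb kb kbb kbb kb kbb kb kbb kbb kb kbb kbb kb kbb kb kbb kbb kb kbb kbb — and concatenate.

kbkbbkbkbbkbbkbkbbkbkbbkbbkbkbbkbbkbkbbkbkbbkbbkbkbbkbb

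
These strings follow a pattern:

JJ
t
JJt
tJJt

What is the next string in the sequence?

JJttJJt

From term 3 onward, concatenate the second-to-last term with the last: JJ·t = JJt, t·JJt = tJJt, …
Continuing: JJt · tJJt gives term 5.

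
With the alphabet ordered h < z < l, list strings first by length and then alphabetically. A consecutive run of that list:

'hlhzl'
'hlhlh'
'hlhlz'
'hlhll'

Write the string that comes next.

Treat hlhll as a base-3 numeral over the given alphabet and add one, carrying through any trailing l's.

hlzhh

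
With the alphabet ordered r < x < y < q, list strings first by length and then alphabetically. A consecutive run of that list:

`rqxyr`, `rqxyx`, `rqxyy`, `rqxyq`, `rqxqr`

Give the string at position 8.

rqxqq

Stepping forward 3 times from rqxqr: rqxqr → rqxqx → rqxqy, then the target.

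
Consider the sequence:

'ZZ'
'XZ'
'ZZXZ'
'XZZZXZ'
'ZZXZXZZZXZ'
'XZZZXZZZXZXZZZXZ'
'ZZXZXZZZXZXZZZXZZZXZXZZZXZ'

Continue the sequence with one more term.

XZZZXZZZXZXZZZXZZZXZXZZZXZXZZZXZZZXZXZZZXZ

Each term (from the third on) is the two preceding terms concatenated in order: term 3 = ZZ·XZ = ZZXZ.
Continuing: XZZZXZZZXZXZZZXZ · ZZXZXZZZXZXZZZXZZZXZXZZZXZ gives term 8.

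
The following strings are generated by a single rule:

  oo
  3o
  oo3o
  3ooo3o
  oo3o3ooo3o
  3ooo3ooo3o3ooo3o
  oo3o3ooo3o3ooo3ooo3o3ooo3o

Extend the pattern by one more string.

3ooo3ooo3o3ooo3ooo3o3ooo3o3ooo3ooo3o3ooo3o

From term 3 onward, concatenate the second-to-last term with the last: oo·3o = oo3o, 3o·oo3o = 3ooo3o, …
So term 8 is 3ooo3ooo3o3ooo3o·oo3o3ooo3o3ooo3ooo3o3ooo3o.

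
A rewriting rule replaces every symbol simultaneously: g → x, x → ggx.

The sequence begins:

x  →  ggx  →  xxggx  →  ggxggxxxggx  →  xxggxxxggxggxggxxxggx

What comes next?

ggxggxxxggxggxggxxxggxxxggxxxggxggxggxxxggx

Replace each of the 21 characters of xxggxxxggxggxggxxxggx in place — ggx ggx x x ggx ggx ggx x x ggx x x ggx x x ggx ggx ggx x x ggx — and concatenate.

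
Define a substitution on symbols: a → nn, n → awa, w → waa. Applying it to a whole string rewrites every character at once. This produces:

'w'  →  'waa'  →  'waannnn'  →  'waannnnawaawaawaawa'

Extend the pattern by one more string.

waannnnawaawaawaawannwaannnnwaannnnwaannnnwaann

Replace each of the 19 characters of waannnnawaawaawaawa in place — waa nn nn awa awa awa awa nn waa nn nn waa nn nn waa nn nn waa nn — and concatenate.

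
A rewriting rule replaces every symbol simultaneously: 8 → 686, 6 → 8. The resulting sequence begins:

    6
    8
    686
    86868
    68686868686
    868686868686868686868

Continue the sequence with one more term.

φ(868686868686868686868) expands symbol-by-symbol to 686 8 686 8 686 8 686 8 686 8 686 8 686 8 686 8 686 8 686 8 686; joining the 21 pieces gives the next term.

6868686868686868686868686868686868686868686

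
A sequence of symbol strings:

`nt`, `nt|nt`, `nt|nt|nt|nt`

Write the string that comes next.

nt|nt|nt|nt|nt|nt|nt|nt

s(k+1) = s(k)·|·s(k) — each term doubles the last with '|' between the halves.
One more doubling of nt|nt|nt|nt gives the answer.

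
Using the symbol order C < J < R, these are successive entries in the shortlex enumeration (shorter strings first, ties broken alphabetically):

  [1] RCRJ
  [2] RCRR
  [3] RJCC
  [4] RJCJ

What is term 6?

Continuing the enumeration 2 steps past RJCJ: RJCJ → RJCR → (answer).

RJJC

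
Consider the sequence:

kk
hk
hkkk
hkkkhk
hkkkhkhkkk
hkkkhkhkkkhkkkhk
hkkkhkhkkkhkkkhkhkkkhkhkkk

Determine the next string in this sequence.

This is a Fibonacci-style word recurrence s(k) = s(k−1)·s(k−2): e.g. hk·kk = hkkk.
The next term joins hkkkhkhkkkhkkkhkhkkkhkhkkk and hkkkhkhkkkhkkkhk.

hkkkhkhkkkhkkkhkhkkkhkhkkkhkkkhkhkkkhkkkhk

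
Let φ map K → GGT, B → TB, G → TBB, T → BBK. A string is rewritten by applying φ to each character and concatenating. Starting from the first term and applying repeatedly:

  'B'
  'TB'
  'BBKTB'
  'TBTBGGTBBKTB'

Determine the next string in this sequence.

BBKTBBBKTBTBBTBBBBKTBTBGGTBBKTB

Rewriting each symbol of TBTBGGTBBKTB: T→BBK, B→TB, T→BBK, B→TB, G→TBB, G→TBB, T→BBK, B→TB, B→TB, K→GGT, T→BBK, B→TB, which concatenates to BBK TB BBK TB TBB TBB BBK TB TB GGT BBK TB.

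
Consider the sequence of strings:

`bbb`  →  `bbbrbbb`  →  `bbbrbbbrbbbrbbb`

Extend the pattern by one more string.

s(k+1) = s(k)·r·s(k) — each term doubles the last with 'r' between the halves.
One more doubling of bbbrbbbrbbbrbbb gives the answer.

bbbrbbbrbbbrbbbrbbbrbbbrbbbrbbb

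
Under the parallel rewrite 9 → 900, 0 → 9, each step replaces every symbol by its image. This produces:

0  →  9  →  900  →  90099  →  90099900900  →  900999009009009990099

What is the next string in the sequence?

Rewriting the 21 symbols of 900999009009009990099 one by one yields 900 9 9 900 900 900 9 9 900 9 9 900 9 9 900 900 900 9 9 900 900; concatenated:

9009990090090099900999009990090090099900900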